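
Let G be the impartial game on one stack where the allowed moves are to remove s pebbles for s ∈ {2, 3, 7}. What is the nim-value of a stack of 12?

Compute g(0), g(1), … for moves {2, 3, 7}:
g(0) = mex{} = 0
g(1) = mex{} = 0
g(2) = mex{0} = 1
g(3) = mex{0} = 1
g(4) = mex{0,1} = 2
g(5) = mex{1} = 0
g(6) = mex{1,2} = 0
g(7) = mex{0,2} = 1
g(8) = mex{0} = 1
g(9) = mex{0,1} = 2
g(10) = mex{1} = 0
g(11) = mex{1,2} = 0
g(12) = mex{0,2} = 1
So g(12) = 1.

1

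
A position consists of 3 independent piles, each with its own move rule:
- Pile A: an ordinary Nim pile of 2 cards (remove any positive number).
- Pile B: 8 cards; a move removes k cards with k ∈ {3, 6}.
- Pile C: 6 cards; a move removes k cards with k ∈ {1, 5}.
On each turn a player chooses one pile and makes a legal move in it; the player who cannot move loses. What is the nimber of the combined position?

0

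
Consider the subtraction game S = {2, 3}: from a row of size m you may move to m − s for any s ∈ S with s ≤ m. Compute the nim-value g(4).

Compute g(0), g(1), … for moves {2, 3}:
g(0) = mex{} = 0
g(1) = mex{} = 0
g(2) = mex{0} = 1
g(3) = mex{0} = 1
g(4) = mex{0,1} = 2
So g(4) = 2.

2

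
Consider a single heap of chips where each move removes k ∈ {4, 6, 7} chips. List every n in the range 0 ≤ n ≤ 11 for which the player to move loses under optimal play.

0, 1, 2, 3, 11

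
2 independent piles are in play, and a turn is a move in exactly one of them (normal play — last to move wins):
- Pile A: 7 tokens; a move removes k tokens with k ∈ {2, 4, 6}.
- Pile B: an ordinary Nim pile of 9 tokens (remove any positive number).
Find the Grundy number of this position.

For pile A, compute g(0), g(1), … with moves {2, 4, 6}:
g(0) = mex{} = 0
g(1) = mex{} = 0
g(2) = mex{0} = 1
g(3) = mex{0} = 1
g(4) = mex{0,1} = 2
g(5) = mex{0,1} = 2
g(6) = mex{0,1,2} = 3
g(7) = mex{0,1,2} = 3
So g(7) = 3.
Pile B is a plain Nim pile of size 9, so its Grundy value is 9.
By the Sprague-Grundy theorem, the Grundy value of a sum of independent games is the XOR of the component values.
Combined value = 3 XOR 9 = 10.

10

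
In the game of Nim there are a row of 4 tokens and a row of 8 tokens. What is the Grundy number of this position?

12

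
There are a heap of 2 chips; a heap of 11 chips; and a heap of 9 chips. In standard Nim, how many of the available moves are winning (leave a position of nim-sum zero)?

Compute the nim-sum pairwise:
2 ⊕ 11 = 9
9 ⊕ 9 = 0
The nim-sum is already 0, so every move leaves a nonzero nim-sum — there are no winning moves.

0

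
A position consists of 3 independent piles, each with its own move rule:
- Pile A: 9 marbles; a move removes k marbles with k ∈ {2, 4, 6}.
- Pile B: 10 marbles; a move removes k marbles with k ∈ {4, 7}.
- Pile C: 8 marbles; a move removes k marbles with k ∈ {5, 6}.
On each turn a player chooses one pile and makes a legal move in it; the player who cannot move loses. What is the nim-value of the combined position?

3

For pile A, compute g(0), g(1), … with moves {2, 4, 6}:
k:     0  1  2  3  4  5  6  7  8  9
g(k):  0  0  1  1  2  2  3  3  0  0
So g(9) = 0.
Grundy values for pile B (subtraction set {4, 7}):
k:     0  1  2  3  4  5  6  7  8  9 10
g(k):  0  0  0  0  1  1  1  1  2  2  2
So g(10) = 2.
Build the Grundy sequence for pile C with g(k) = mex{g(k−s) : s ∈ {5, 6}, s ≤ k}:
k:     0  1  2  3  4  5  6  7  8
g(k):  0  0  0  0  0  1  1  1  1
So g(8) = 1.
The value of a disjunctive sum is the nim-sum of the parts.
Combined value = 0 XOR 2 XOR 1 = 3.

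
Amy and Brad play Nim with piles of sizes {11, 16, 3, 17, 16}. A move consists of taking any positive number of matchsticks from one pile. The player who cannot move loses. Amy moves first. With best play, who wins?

Amy wins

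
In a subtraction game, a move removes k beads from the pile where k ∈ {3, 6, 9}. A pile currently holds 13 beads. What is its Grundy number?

Grundy values for subtraction set {3, 6, 9}:
k:     0  1  2  3  4  5  6  7  8  9 10 11 12 13
g(k):  0  0  0  1  1  1  2  2  2  3  3  3  0  0
So g(13) = 0.

0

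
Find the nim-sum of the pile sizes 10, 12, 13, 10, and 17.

16

Write each in binary and XOR column by column:
  01010  (10)
  01100  (12)
  01101  (13)
  01010  (10)
  10001  (17)
  -----
  10000  (16)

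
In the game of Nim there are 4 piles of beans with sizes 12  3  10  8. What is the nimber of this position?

13

Write each in binary and XOR column by column:
  1100  (12)
  0011  (3)
  1010  (10)
  1000  (8)
  ----
  1101  (13)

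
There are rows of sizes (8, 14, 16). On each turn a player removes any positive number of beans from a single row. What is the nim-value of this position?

22

Nim-sum: 8 XOR 14 XOR 16 = 22.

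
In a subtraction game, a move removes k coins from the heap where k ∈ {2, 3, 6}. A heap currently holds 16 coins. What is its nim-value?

Compute g(0), g(1), … for moves {2, 3, 6}:
k:     0  1  2  3  4  5  6  7  8  9 10 11 12 13 14 15 16
g(k):  0  0  1  1  2  0  3  1  2  0  0  1  1  2  0  3  1
So g(16) = 1.

1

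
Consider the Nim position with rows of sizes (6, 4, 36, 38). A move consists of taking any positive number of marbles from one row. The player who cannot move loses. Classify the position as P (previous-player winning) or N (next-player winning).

P-position

Write each in binary and XOR column by column:
  000110  (6)
  000100  (4)
  100100  (36)
  100110  (38)
  ------
  000000  (0)
The nim-sum is 0, so this is a P-position: the player to move is in a losing position under optimal play.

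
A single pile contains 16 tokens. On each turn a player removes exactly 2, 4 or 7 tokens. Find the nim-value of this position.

2

Grundy values for subtraction set {2, 4, 7}:
k:     0  1  2  3  4  5  6  7  8  9 10 11 12 13 14 15 16
g(k):  0  0  1  1  2  2  0  3  1  0  2  1  0  2  1  0  2
So g(16) = 2.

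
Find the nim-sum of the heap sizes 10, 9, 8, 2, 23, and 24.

Nim-sum: 10 ⊕ 9 ⊕ 8 ⊕ 2 ⊕ 23 ⊕ 24 = 6.

6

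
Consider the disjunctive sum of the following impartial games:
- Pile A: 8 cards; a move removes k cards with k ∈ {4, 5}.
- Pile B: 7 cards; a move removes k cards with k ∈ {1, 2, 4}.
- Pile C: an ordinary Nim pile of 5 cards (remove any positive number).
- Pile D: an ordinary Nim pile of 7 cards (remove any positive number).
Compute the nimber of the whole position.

1

Grundy values for pile A (subtraction set {4, 5}):
k:     0  1  2  3  4  5  6  7  8
g(k):  0  0  0  0  1  1  1  1  2
So g(8) = 2.
Build the Grundy sequence for pile B with g(k) = mex{g(k−s) : s ∈ {1, 2, 4}, s ≤ k}:
k:     0  1  2  3  4  5  6  7
g(k):  0  1  2  0  1  2  0  1
So g(7) = 1.
Pile C is a plain Nim pile of size 5, so its Grundy value is 5.
Pile D is a plain Nim pile of size 7, so its Grundy value is 7.
The value of a disjunctive sum is the nim-sum of the parts.
Combined value = 2 ⊕ 1 ⊕ 5 ⊕ 7 = 1.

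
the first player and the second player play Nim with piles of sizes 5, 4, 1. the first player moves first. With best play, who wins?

the second player wins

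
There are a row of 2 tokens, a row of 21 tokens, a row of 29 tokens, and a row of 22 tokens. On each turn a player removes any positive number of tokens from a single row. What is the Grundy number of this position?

In binary:
  00010  (2)
  10101  (21)
  11101  (29)
  10110  (22)
  -----
  11100  (28)

28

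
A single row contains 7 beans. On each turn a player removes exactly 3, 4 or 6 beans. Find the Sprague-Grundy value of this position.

Grundy values for subtraction set {3, 4, 6}:
g(0) = mex{} = 0
g(1) = mex{} = 0
g(2) = mex{} = 0
g(3) = mex{0} = 1
g(4) = mex{0} = 1
g(5) = mex{0} = 1
g(6) = mex{0,1} = 2
g(7) = mex{0,1} = 2
So g(7) = 2.

2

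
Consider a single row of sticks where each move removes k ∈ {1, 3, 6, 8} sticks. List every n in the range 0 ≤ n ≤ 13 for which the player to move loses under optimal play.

0, 2, 4, 9, 11, 13

Build the Grundy sequence with g(k) = mex{g(k−s) : s ∈ {1, 3, 6, 8}, s ≤ k}:
g(0) = mex{} = 0
g(1) = mex{0} = 1
g(2) = mex{1} = 0
g(3) = mex{0} = 1
g(4) = mex{1} = 0
g(5) = mex{0} = 1
g(6) = mex{0,1} = 2
g(7) = mex{0,1,2} = 3
g(8) = mex{0,1,3} = 2
g(9) = mex{1,2} = 0
g(10) = mex{0,3} = 1
g(11) = mex{1,2} = 0
g(12) = mex{0,2} = 1
g(13) = mex{1,3} = 0
The P-positions (g = 0) in 0..13 are 0, 2, 4, 9, 11, 13.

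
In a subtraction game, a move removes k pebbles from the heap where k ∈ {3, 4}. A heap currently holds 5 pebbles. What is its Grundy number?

1

Compute g(0), g(1), … for moves {3, 4}:
k:     0  1  2  3  4  5
g(k):  0  0  0  1  1  1
So g(5) = 1.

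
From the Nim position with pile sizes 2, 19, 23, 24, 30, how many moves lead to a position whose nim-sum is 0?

0

Compute the nim-sum pairwise:
2 ^ 19 = 17
17 ^ 23 = 6
6 ^ 24 = 30
30 ^ 30 = 0
The nim-sum is already 0, so every move leaves a nonzero nim-sum — there are no winning moves.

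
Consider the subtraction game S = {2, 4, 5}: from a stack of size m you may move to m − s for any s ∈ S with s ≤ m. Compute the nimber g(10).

1

Grundy values for subtraction set {2, 4, 5}:
k:     0  1  2  3  4  5  6  7  8  9 10
g(k):  0  0  1  1  2  2  3  0  0  1  1
So g(10) = 1.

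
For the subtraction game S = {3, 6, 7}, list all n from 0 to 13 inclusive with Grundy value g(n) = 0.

Grundy values for subtraction set {3, 6, 7}:
k:     0  1  2  3  4  5  6  7  8  9 10 11 12 13
g(k):  0  0  0  1  1  1  2  2  2  3  0  0  0  1
The P-positions (g = 0) in 0..13 are 0, 1, 2, 10, 11, 12.

0, 1, 2, 10, 11, 12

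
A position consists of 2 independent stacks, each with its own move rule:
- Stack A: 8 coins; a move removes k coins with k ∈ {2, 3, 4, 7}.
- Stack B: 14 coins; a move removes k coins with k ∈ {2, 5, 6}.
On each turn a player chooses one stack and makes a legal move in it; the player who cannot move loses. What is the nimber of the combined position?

For stack A, compute g(0), g(1), … with moves {2, 3, 4, 7}:
k:     0  1  2  3  4  5  6  7  8
g(k):  0  0  1  1  2  2  0  3  1
So g(8) = 1.
For stack B, compute g(0), g(1), … with moves {2, 5, 6}:
k:     0  1  2  3  4  5  6  7  8  9 10 11 12 13 14
g(k):  0  0  1  1  0  2  1  3  0  2  1  0  0  1  1
So g(14) = 1.
The value of a disjunctive sum is the nim-sum of the parts.
Combined value = 1 ⊕ 1 = 0.

0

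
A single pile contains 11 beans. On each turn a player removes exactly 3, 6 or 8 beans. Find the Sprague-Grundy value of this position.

Compute g(0), g(1), … for moves {3, 6, 8}:
g(0) = mex{} = 0
g(1) = mex{} = 0
g(2) = mex{} = 0
g(3) = mex{0} = 1
g(4) = mex{0} = 1
g(5) = mex{0} = 1
g(6) = mex{0,1} = 2
g(7) = mex{0,1} = 2
g(8) = mex{0,1} = 2
g(9) = mex{0,1,2} = 3
g(10) = mex{0,1,2} = 3
g(11) = mex{1,2} = 0
So g(11) = 0.

0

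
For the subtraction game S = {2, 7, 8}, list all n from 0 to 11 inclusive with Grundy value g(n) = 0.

0, 1, 4, 5, 10

Build the Grundy sequence with g(k) = mex{g(k−s) : s ∈ {2, 7, 8}, s ≤ k}:
g(0) = mex{} = 0
g(1) = mex{} = 0
g(2) = mex{0} = 1
g(3) = mex{0} = 1
g(4) = mex{1} = 0
g(5) = mex{1} = 0
g(6) = mex{0} = 1
g(7) = mex{0} = 1
g(8) = mex{0,1} = 2
g(9) = mex{0,1} = 2
g(10) = mex{1,2} = 0
g(11) = mex{0,1,2} = 3
The P-positions (g = 0) in 0..11 are 0, 1, 4, 5, 10.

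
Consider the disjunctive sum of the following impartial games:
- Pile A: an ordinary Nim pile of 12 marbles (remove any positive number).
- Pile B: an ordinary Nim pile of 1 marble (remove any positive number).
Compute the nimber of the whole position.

13

Pile A is a plain Nim pile of size 12, so its Grundy value is 12.
Pile B is a plain Nim pile of size 1, so its Grundy value is 1.
By the Sprague-Grundy theorem, the Grundy value of a sum of independent games is the XOR of the component values.
Combined value = 12 ⊕ 1 = 13.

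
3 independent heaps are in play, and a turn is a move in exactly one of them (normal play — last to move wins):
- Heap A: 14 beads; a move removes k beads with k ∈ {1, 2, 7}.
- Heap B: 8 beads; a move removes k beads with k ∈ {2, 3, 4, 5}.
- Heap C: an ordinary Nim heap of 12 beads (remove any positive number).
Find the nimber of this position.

Grundy values for heap A (subtraction set {1, 2, 7}):
k:     0  1  2  3  4  5  6  7  8  9 10 11 12 13 14
g(k):  0  1  2  0  1  2  0  1  2  0  1  2  0  1  2
So g(14) = 2.
Build the Grundy sequence for heap B with g(k) = mex{g(k−s) : s ∈ {2, 3, 4, 5}, s ≤ k}:
k:     0  1  2  3  4  5  6  7  8
g(k):  0  0  1  1  2  2  3  0  0
So g(8) = 0.
Heap C is a plain Nim heap of size 12, so its Grundy value is 12.
The value of a disjunctive sum is the nim-sum of the parts.
Combined value = 2 XOR 0 XOR 12 = 14.

14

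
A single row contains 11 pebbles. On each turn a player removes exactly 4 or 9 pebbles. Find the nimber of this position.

Grundy values for subtraction set {4, 9}:
g(0) = mex{} = 0
g(1) = mex{} = 0
g(2) = mex{} = 0
g(3) = mex{} = 0
g(4) = mex{0} = 1
g(5) = mex{0} = 1
g(6) = mex{0} = 1
g(7) = mex{0} = 1
g(8) = mex{1} = 0
g(9) = mex{0,1} = 2
g(10) = mex{0,1} = 2
g(11) = mex{0,1} = 2
So g(11) = 2.

2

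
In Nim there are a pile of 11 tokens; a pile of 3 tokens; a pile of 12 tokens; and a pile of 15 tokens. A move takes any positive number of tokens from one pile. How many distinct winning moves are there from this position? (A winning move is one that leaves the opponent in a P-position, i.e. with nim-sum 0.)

Compute the nim-sum pairwise:
11 ^ 3 = 8
8 ^ 12 = 4
4 ^ 15 = 11
The overall nim-sum is X = 11. A pile of size p has a winning move iff p XOR X < p (reduce it to p XOR X).
  11: 11 XOR 11 = 0 < 11 — winning move (to 0).
  3: 3 XOR 11 = 8 ≥ 3 — no move.
  12: 12 XOR 11 = 7 < 12 — winning move (to 7).
  15: 15 XOR 11 = 4 < 15 — winning move (to 4).
That gives 3 winning moves.

3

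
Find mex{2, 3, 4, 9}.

0

0 is not in the set, so the mex is 0.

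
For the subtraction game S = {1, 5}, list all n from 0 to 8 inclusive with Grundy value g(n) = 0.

0, 2, 4, 6, 8

Compute g(0), g(1), … for moves {1, 5}:
g(0) = mex{} = 0
g(1) = mex{0} = 1
g(2) = mex{1} = 0
g(3) = mex{0} = 1
g(4) = mex{1} = 0
g(5) = mex{0} = 1
g(6) = mex{1} = 0
g(7) = mex{0} = 1
g(8) = mex{1} = 0
The P-positions (g = 0) in 0..8 are 0, 2, 4, 6, 8.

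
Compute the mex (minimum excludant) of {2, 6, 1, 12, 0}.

3

The values 0, 1, 2 are all present; 3 is the first non-negative integer missing from the set.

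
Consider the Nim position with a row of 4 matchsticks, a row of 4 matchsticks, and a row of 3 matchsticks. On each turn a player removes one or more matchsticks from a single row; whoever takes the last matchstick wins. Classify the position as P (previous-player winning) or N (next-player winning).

N-position

Compute the nim-sum pairwise:
4 ⊕ 4 = 0
0 ⊕ 3 = 3
The nim-sum is 3 ≠ 0, so this is an N-position: the player to move can win.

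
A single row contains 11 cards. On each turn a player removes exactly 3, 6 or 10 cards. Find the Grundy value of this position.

3

Build the Grundy sequence with g(k) = mex{g(k−s) : s ∈ {3, 6, 10}, s ≤ k}:
g(0) = mex{} = 0
g(1) = mex{} = 0
g(2) = mex{} = 0
g(3) = mex{0} = 1
g(4) = mex{0} = 1
g(5) = mex{0} = 1
g(6) = mex{0,1} = 2
g(7) = mex{0,1} = 2
g(8) = mex{0,1} = 2
g(9) = mex{1,2} = 0
g(10) = mex{0,1,2} = 3
g(11) = mex{0,1,2} = 3
So g(11) = 3.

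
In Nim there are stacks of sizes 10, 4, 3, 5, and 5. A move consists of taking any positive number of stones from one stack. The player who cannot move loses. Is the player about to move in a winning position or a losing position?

Winning position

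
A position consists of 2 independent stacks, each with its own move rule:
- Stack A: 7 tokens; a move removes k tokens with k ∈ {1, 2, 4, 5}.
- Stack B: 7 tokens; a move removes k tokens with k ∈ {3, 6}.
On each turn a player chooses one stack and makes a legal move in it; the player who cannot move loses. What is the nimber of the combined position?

3

Grundy values for stack A (subtraction set {1, 2, 4, 5}):
k:     0  1  2  3  4  5  6  7
g(k):  0  1  2  0  1  2  0  1
So g(7) = 1.
Grundy values for stack B (subtraction set {3, 6}):
g(0) = mex{} = 0
g(1) = mex{} = 0
g(2) = mex{} = 0
g(3) = mex{0} = 1
g(4) = mex{0} = 1
g(5) = mex{0} = 1
g(6) = mex{0,1} = 2
g(7) = mex{0,1} = 2
So g(7) = 2.
The value of a disjunctive sum is the nim-sum of the parts.
Combined value = 1 XOR 2 = 3.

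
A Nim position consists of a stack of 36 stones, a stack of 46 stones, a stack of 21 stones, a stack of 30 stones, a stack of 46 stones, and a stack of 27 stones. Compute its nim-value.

52

Nim-sum: 36 XOR 46 XOR 21 XOR 30 XOR 46 XOR 27 = 52.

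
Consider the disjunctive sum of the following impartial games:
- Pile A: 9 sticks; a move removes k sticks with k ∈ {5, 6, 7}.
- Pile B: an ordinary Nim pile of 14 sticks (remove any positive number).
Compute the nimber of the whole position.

Build the Grundy sequence for pile A with g(k) = mex{g(k−s) : s ∈ {5, 6, 7}, s ≤ k}:
g(0) = mex{} = 0
g(1) = mex{} = 0
g(2) = mex{} = 0
g(3) = mex{} = 0
g(4) = mex{} = 0
g(5) = mex{0} = 1
g(6) = mex{0} = 1
g(7) = mex{0} = 1
g(8) = mex{0} = 1
g(9) = mex{0} = 1
So g(9) = 1.
Pile B is a plain Nim pile of size 14, so its Grundy value is 14.
The value of a disjunctive sum is the nim-sum of the parts.
Combined value = 1 ⊕ 14 = 15.

15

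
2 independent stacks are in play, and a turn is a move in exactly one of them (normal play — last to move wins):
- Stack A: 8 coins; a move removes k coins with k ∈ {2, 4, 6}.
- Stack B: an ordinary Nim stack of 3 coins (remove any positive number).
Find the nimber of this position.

3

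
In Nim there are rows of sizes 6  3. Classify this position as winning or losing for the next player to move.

Nim-sum: 6 XOR 3 = 5.
The nim-sum is 5 ≠ 0, so this is an N-position: the player to move can win.

Winning position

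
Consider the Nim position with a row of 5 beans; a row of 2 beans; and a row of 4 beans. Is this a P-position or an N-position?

N-position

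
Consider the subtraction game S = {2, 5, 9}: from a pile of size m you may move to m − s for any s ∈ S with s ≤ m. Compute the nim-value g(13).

1

Compute g(0), g(1), … for moves {2, 5, 9}:
k:     0  1  2  3  4  5  6  7  8  9 10 11 12 13
g(k):  0  0  1  1  0  2  1  0  0  1  1  0  2  1
So g(13) = 1.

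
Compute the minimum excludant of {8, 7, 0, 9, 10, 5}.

0 is in the set but 1 is not, so the mex is 1.

1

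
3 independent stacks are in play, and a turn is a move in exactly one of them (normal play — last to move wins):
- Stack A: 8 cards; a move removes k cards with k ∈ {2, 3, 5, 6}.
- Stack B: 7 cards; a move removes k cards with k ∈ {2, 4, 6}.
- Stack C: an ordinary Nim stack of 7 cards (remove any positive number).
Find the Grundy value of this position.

4

Grundy values for stack A (subtraction set {2, 3, 5, 6}):
k:     0  1  2  3  4  5  6  7  8
g(k):  0  0  1  1  2  2  3  3  0
So g(8) = 0.
Grundy values for stack B (subtraction set {2, 4, 6}):
k:     0  1  2  3  4  5  6  7
g(k):  0  0  1  1  2  2  3  3
So g(7) = 3.
Stack C is a plain Nim stack of size 7, so its Grundy value is 7.
The value of a disjunctive sum is the nim-sum of the parts.
Combined value = 0 ⊕ 3 ⊕ 7 = 4.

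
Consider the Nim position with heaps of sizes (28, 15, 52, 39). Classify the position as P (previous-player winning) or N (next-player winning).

P-position

In binary:
  011100  (28)
  001111  (15)
  110100  (52)
  100111  (39)
  ------
  000000  (0)
The nim-sum is 0, so this is a P-position: the player to move is in a losing position under optimal play.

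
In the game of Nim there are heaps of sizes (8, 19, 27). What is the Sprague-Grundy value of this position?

In binary:
  01000  (8)
  10011  (19)
  11011  (27)
  -----
  00000  (0)

0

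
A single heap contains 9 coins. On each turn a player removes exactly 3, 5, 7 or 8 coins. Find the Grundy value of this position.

3

Compute g(0), g(1), … for moves {3, 5, 7, 8}:
g(0) = mex{} = 0
g(1) = mex{} = 0
g(2) = mex{} = 0
g(3) = mex{0} = 1
g(4) = mex{0} = 1
g(5) = mex{0} = 1
g(6) = mex{0,1} = 2
g(7) = mex{0,1} = 2
g(8) = mex{0,1} = 2
g(9) = mex{0,1,2} = 3
So g(9) = 3.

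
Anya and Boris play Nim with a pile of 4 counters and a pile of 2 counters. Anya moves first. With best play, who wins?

Anya wins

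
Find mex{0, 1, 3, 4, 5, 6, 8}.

2

The values 0, 1 are all present; 2 is the first non-negative integer missing from the set.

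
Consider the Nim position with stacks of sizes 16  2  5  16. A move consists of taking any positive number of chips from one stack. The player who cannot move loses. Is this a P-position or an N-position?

Nim-sum: 16 ⊕ 2 ⊕ 5 ⊕ 16 = 7.
The nim-sum is 7 ≠ 0, so this is an N-position: the player to move can win.

N-position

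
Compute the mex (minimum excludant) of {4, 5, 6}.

0

0 is not in the set, so the mex is 0.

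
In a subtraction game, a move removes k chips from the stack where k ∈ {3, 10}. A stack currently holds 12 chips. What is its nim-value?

Compute g(0), g(1), … for moves {3, 10}:
g(0) = mex{} = 0
g(1) = mex{} = 0
g(2) = mex{} = 0
g(3) = mex{0} = 1
g(4) = mex{0} = 1
g(5) = mex{0} = 1
g(6) = mex{1} = 0
g(7) = mex{1} = 0
g(8) = mex{1} = 0
g(9) = mex{0} = 1
g(10) = mex{0} = 1
g(11) = mex{0} = 1
g(12) = mex{0,1} = 2
So g(12) = 2.

2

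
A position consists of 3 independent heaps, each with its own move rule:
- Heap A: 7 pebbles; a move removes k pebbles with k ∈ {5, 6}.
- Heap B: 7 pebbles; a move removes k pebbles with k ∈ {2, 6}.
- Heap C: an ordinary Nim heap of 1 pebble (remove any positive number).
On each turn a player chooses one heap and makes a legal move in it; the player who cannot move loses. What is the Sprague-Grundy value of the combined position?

1

Build the Grundy sequence for heap A with g(k) = mex{g(k−s) : s ∈ {5, 6}, s ≤ k}:
k:     0  1  2  3  4  5  6  7
g(k):  0  0  0  0  0  1  1  1
So g(7) = 1.
Build the Grundy sequence for heap B with g(k) = mex{g(k−s) : s ∈ {2, 6}, s ≤ k}:
k:     0  1  2  3  4  5  6  7
g(k):  0  0  1  1  0  0  1  1
So g(7) = 1.
Heap C is a plain Nim heap of size 1, so its Grundy value is 1.
The value of a disjunctive sum is the nim-sum of the parts.
Combined value = 1 XOR 1 XOR 1 = 1.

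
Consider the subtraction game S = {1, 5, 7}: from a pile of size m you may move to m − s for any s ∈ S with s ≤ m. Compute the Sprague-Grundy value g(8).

0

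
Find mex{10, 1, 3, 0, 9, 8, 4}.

The values 0, 1 are all present; 2 is the first non-negative integer missing from the set.

2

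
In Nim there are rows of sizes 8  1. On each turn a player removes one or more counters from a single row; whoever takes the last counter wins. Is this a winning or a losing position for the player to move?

Winning position

Nim-sum: 8 ^ 1 = 9.
The nim-sum is 9 ≠ 0, so this is an N-position: the player to move can win.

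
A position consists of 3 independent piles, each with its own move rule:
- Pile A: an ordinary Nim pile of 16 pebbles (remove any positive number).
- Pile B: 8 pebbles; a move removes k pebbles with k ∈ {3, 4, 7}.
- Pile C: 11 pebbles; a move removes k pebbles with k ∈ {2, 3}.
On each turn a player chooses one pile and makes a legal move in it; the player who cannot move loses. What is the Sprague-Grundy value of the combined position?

18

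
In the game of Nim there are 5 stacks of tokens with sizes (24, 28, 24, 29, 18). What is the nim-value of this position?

Nim-sum: 24 ⊕ 28 ⊕ 24 ⊕ 29 ⊕ 18 = 19.

19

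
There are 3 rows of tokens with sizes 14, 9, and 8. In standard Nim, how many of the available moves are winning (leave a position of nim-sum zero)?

3

Nim-sum: 14 ^ 9 ^ 8 = 15.
The overall nim-sum is X = 15. A row of size p has a winning move iff p XOR X < p (reduce it to p XOR X).
  14: 14 XOR 15 = 1 < 14 — winning move (to 1).
  9: 9 XOR 15 = 6 < 9 — winning move (to 6).
  8: 8 XOR 15 = 7 < 8 — winning move (to 7).
That gives 3 winning moves.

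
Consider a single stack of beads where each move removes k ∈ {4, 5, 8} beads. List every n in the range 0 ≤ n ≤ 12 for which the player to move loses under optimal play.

0, 1, 2, 3, 12

Grundy values for subtraction set {4, 5, 8}:
g(0) = mex{} = 0
g(1) = mex{} = 0
g(2) = mex{} = 0
g(3) = mex{} = 0
g(4) = mex{0} = 1
g(5) = mex{0} = 1
g(6) = mex{0} = 1
g(7) = mex{0} = 1
g(8) = mex{0,1} = 2
g(9) = mex{0,1} = 2
g(10) = mex{0,1} = 2
g(11) = mex{0,1} = 2
g(12) = mex{1,2} = 0
The P-positions (g = 0) in 0..12 are 0, 1, 2, 3, 12.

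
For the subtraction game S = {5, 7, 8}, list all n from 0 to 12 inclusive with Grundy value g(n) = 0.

0, 1, 2, 3, 4

Grundy values for subtraction set {5, 7, 8}:
g(0) = mex{} = 0
g(1) = mex{} = 0
g(2) = mex{} = 0
g(3) = mex{} = 0
g(4) = mex{} = 0
g(5) = mex{0} = 1
g(6) = mex{0} = 1
g(7) = mex{0} = 1
g(8) = mex{0} = 1
g(9) = mex{0} = 1
g(10) = mex{0,1} = 2
g(11) = mex{0,1} = 2
g(12) = mex{0,1} = 2
The P-positions (g = 0) in 0..12 are 0, 1, 2, 3, 4.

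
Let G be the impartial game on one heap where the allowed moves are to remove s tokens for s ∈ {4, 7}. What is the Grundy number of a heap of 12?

0

Compute g(0), g(1), … for moves {4, 7}:
k:     0  1  2  3  4  5  6  7  8  9 10 11 12
g(k):  0  0  0  0  1  1  1  1  2  2  2  0  0
So g(12) = 0.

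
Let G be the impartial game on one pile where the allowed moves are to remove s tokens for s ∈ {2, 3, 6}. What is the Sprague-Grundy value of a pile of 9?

0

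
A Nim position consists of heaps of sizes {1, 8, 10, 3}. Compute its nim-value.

0

Nim-sum: 1 ^ 8 ^ 10 ^ 3 = 0.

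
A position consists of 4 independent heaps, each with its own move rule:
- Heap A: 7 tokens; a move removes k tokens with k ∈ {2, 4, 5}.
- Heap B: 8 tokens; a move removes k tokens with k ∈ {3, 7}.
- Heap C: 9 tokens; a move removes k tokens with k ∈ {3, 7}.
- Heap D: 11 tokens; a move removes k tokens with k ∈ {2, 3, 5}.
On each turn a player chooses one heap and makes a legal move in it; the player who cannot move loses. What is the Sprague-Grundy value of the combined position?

Build the Grundy sequence for heap A with g(k) = mex{g(k−s) : s ∈ {2, 4, 5}, s ≤ k}:
g(0) = mex{} = 0
g(1) = mex{} = 0
g(2) = mex{0} = 1
g(3) = mex{0} = 1
g(4) = mex{0,1} = 2
g(5) = mex{0,1} = 2
g(6) = mex{0,1,2} = 3
g(7) = mex{1,2} = 0
So g(7) = 0.
For heap B, compute g(0), g(1), … with moves {3, 7}:
k:     0  1  2  3  4  5  6  7  8
g(k):  0  0  0  1  1  1  0  2  2
So g(8) = 2.
For heap C, compute g(0), g(1), … with moves {3, 7}:
k:     0  1  2  3  4  5  6  7  8  9
g(k):  0  0  0  1  1  1  0  2  2  1
So g(9) = 1.
Grundy values for heap D (subtraction set {2, 3, 5}):
g(0) = mex{} = 0
g(1) = mex{} = 0
g(2) = mex{0} = 1
g(3) = mex{0} = 1
g(4) = mex{0,1} = 2
g(5) = mex{0,1} = 2
g(6) = mex{0,1,2} = 3
g(7) = mex{1,2} = 0
g(8) = mex{1,2,3} = 0
g(9) = mex{0,2,3} = 1
g(10) = mex{0,2} = 1
g(11) = mex{0,1,3} = 2
So g(11) = 2.
The value of a disjunctive sum is the nim-sum of the parts.
Combined value = 0 XOR 2 XOR 1 XOR 2 = 1.

1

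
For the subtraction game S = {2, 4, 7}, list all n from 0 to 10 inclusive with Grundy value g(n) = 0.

Build the Grundy sequence with g(k) = mex{g(k−s) : s ∈ {2, 4, 7}, s ≤ k}:
k:     0  1  2  3  4  5  6  7  8  9 10
g(k):  0  0  1  1  2  2  0  3  1  0  2
The P-positions (g = 0) in 0..10 are 0, 1, 6, 9.

0, 1, 6, 9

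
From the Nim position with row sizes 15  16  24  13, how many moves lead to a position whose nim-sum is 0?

3

Compute the nim-sum pairwise:
15 ^ 16 = 31
31 ^ 24 = 7
7 ^ 13 = 10
The overall nim-sum is X = 10. A row of size p has a winning move iff p XOR X < p (reduce it to p XOR X).
  15: 15 XOR 10 = 5 < 15 — winning move (to 5).
  16: 16 XOR 10 = 26 ≥ 16 — no move.
  24: 24 XOR 10 = 18 < 24 — winning move (to 18).
  13: 13 XOR 10 = 7 < 13 — winning move (to 7).
That gives 3 winning moves.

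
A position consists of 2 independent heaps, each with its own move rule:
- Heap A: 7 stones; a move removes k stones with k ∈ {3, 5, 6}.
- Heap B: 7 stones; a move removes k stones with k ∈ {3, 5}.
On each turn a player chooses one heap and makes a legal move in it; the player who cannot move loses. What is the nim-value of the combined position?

Grundy values for heap A (subtraction set {3, 5, 6}):
g(0) = mex{} = 0
g(1) = mex{} = 0
g(2) = mex{} = 0
g(3) = mex{0} = 1
g(4) = mex{0} = 1
g(5) = mex{0} = 1
g(6) = mex{0,1} = 2
g(7) = mex{0,1} = 2
So g(7) = 2.
For heap B, compute g(0), g(1), … with moves {3, 5}:
k:     0  1  2  3  4  5  6  7
g(k):  0  0  0  1  1  1  2  2
So g(7) = 2.
By the Sprague-Grundy theorem, the Grundy value of a sum of independent games is the XOR of the component values.
Combined value = 2 XOR 2 = 0.

0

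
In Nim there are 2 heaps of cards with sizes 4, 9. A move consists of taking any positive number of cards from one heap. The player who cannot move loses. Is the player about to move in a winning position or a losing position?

Write each in binary and XOR column by column:
  0100  (4)
  1001  (9)
  ----
  1101  (13)
The nim-sum is 13 ≠ 0, so this is an N-position: the player to move can win.

Winning position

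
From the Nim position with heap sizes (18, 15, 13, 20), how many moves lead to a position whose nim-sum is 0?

Compute the nim-sum pairwise:
18 ^ 15 = 29
29 ^ 13 = 16
16 ^ 20 = 4
The overall nim-sum is X = 4. A heap of size p has a winning move iff p XOR X < p (reduce it to p XOR X).
  18: 18 XOR 4 = 22 ≥ 18 — no move.
  15: 15 XOR 4 = 11 < 15 — winning move (to 11).
  13: 13 XOR 4 = 9 < 13 — winning move (to 9).
  20: 20 XOR 4 = 16 < 20 — winning move (to 16).
That gives 3 winning moves.

3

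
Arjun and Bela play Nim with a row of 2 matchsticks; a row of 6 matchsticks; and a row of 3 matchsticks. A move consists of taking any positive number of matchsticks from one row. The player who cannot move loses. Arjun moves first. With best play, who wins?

Arjun wins

Compute the nim-sum pairwise:
2 XOR 6 = 4
4 XOR 3 = 7
The nim-sum is 7 ≠ 0, so this is an N-position: the player to move can win; Arjun has a winning move.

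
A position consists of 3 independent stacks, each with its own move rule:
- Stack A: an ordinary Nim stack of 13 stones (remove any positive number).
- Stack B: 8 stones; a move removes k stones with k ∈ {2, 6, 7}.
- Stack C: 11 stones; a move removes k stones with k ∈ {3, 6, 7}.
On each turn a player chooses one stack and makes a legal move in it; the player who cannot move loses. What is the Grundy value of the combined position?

15

Stack A is a plain Nim stack of size 13, so its Grundy value is 13.
Build the Grundy sequence for stack B with g(k) = mex{g(k−s) : s ∈ {2, 6, 7}, s ≤ k}:
k:     0  1  2  3  4  5  6  7  8
g(k):  0  0  1  1  0  0  1  1  2
So g(8) = 2.
For stack C, compute g(0), g(1), … with moves {3, 6, 7}:
k:     0  1  2  3  4  5  6  7  8  9 10 11
g(k):  0  0  0  1  1  1  2  2  2  3  0  0
So g(11) = 0.
The value of a disjunctive sum is the nim-sum of the parts.
Combined value = 13 XOR 2 XOR 0 = 15.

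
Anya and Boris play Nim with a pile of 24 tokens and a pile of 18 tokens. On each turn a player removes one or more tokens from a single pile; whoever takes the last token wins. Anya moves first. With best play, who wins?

Nim-sum: 24 XOR 18 = 10.
The nim-sum is 10 ≠ 0, so this is an N-position: the player to move can win; Anya has a winning move.

Anya wins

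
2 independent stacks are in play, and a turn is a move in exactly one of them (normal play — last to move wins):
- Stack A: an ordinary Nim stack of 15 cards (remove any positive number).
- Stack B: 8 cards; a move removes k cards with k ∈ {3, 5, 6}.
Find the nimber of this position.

Stack A is a plain Nim stack of size 15, so its Grundy value is 15.
Build the Grundy sequence for stack B with g(k) = mex{g(k−s) : s ∈ {3, 5, 6}, s ≤ k}:
k:     0  1  2  3  4  5  6  7  8
g(k):  0  0  0  1  1  1  2  2  2
So g(8) = 2.
The value of a disjunctive sum is the nim-sum of the parts.
Combined value = 15 ⊕ 2 = 13.

13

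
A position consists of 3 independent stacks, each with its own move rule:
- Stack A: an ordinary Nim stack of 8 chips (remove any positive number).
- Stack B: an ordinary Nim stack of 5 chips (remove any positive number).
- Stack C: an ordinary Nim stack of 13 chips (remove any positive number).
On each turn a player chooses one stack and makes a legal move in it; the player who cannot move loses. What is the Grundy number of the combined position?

0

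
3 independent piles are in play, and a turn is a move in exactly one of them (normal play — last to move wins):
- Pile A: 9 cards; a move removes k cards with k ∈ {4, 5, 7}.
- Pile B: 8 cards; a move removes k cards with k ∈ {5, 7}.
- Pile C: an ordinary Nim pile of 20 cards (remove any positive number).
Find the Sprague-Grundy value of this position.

Grundy values for pile A (subtraction set {4, 5, 7}):
k:     0  1  2  3  4  5  6  7  8  9
g(k):  0  0  0  0  1  1  1  1  2  2
So g(9) = 2.
Grundy values for pile B (subtraction set {5, 7}):
k:     0  1  2  3  4  5  6  7  8
g(k):  0  0  0  0  0  1  1  1  1
So g(8) = 1.
Pile C is a plain Nim pile of size 20, so its Grundy value is 20.
The value of a disjunctive sum is the nim-sum of the parts.
Combined value = 2 XOR 1 XOR 20 = 23.

23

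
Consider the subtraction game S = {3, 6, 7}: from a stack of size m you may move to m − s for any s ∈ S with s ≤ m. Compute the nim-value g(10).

0

Build the Grundy sequence with g(k) = mex{g(k−s) : s ∈ {3, 6, 7}, s ≤ k}:
g(0) = mex{} = 0
g(1) = mex{} = 0
g(2) = mex{} = 0
g(3) = mex{0} = 1
g(4) = mex{0} = 1
g(5) = mex{0} = 1
g(6) = mex{0,1} = 2
g(7) = mex{0,1} = 2
g(8) = mex{0,1} = 2
g(9) = mex{0,1,2} = 3
g(10) = mex{1,2} = 0
So g(10) = 0.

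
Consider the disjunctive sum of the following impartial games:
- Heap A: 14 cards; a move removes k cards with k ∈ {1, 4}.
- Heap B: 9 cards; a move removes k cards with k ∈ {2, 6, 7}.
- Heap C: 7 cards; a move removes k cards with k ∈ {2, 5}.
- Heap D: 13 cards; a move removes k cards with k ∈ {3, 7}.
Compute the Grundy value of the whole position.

3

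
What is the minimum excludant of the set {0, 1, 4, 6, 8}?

The values 0, 1 are all present; 2 is the first non-negative integer missing from the set.

2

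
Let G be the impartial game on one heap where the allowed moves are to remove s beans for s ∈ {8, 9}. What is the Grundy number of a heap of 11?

1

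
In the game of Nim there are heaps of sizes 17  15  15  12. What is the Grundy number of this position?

29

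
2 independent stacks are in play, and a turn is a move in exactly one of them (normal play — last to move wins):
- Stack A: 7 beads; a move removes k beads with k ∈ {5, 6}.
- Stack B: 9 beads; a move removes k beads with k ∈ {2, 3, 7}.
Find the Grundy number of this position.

3

Build the Grundy sequence for stack A with g(k) = mex{g(k−s) : s ∈ {5, 6}, s ≤ k}:
k:     0  1  2  3  4  5  6  7
g(k):  0  0  0  0  0  1  1  1
So g(7) = 1.
Grundy values for stack B (subtraction set {2, 3, 7}):
g(0) = mex{} = 0
g(1) = mex{} = 0
g(2) = mex{0} = 1
g(3) = mex{0} = 1
g(4) = mex{0,1} = 2
g(5) = mex{1} = 0
g(6) = mex{1,2} = 0
g(7) = mex{0,2} = 1
g(8) = mex{0} = 1
g(9) = mex{0,1} = 2
So g(9) = 2.
By the Sprague-Grundy theorem, the Grundy value of a sum of independent games is the XOR of the component values.
Combined value = 1 ⊕ 2 = 3.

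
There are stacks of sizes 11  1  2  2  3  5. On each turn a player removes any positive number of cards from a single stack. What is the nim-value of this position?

Compute the nim-sum pairwise:
11 XOR 1 = 10
10 XOR 2 = 8
8 XOR 2 = 10
10 XOR 3 = 9
9 XOR 5 = 12

12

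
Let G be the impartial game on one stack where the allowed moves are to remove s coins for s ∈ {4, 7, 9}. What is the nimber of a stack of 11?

Compute g(0), g(1), … for moves {4, 7, 9}:
k:     0  1  2  3  4  5  6  7  8  9 10 11
g(k):  0  0  0  0  1  1  1  1  2  2  2  2
So g(11) = 2.

2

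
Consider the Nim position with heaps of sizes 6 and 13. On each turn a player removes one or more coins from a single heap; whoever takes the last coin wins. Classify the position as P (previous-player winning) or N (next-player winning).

N-position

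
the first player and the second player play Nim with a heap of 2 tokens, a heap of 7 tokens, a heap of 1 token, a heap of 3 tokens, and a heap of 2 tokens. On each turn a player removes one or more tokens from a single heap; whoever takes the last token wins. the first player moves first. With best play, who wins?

the first player wins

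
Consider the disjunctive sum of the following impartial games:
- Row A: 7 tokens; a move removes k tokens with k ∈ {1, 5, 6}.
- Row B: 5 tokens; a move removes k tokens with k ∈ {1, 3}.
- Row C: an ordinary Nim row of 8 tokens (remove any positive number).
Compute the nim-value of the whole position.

10

Build the Grundy sequence for row A with g(k) = mex{g(k−s) : s ∈ {1, 5, 6}, s ≤ k}:
k:     0  1  2  3  4  5  6  7
g(k):  0  1  0  1  0  1  2  3
So g(7) = 3.
For row B, compute g(0), g(1), … with moves {1, 3}:
g(0) = mex{} = 0
g(1) = mex{0} = 1
g(2) = mex{1} = 0
g(3) = mex{0} = 1
g(4) = mex{1} = 0
g(5) = mex{0} = 1
So g(5) = 1.
Row C is a plain Nim row of size 8, so its Grundy value is 8.
The value of a disjunctive sum is the nim-sum of the parts.
Combined value = 3 XOR 1 XOR 8 = 10.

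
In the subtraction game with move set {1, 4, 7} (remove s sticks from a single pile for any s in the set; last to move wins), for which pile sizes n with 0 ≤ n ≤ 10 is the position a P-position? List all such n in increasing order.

Build the Grundy sequence with g(k) = mex{g(k−s) : s ∈ {1, 4, 7}, s ≤ k}:
g(0) = mex{} = 0
g(1) = mex{0} = 1
g(2) = mex{1} = 0
g(3) = mex{0} = 1
g(4) = mex{0,1} = 2
g(5) = mex{1,2} = 0
g(6) = mex{0} = 1
g(7) = mex{0,1} = 2
g(8) = mex{1,2} = 0
g(9) = mex{0} = 1
g(10) = mex{1} = 0
The P-positions (g = 0) in 0..10 are 0, 2, 5, 8, 10.

0, 2, 5, 8, 10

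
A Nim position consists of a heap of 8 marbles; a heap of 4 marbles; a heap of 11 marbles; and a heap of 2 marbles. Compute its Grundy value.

5

Compute the nim-sum pairwise:
8 ^ 4 = 12
12 ^ 11 = 7
7 ^ 2 = 5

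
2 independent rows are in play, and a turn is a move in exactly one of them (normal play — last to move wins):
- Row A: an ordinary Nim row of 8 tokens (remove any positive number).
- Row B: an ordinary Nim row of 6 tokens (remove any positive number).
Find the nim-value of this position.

Row A is a plain Nim row of size 8, so its Grundy value is 8.
Row B is a plain Nim row of size 6, so its Grundy value is 6.
By the Sprague-Grundy theorem, the Grundy value of a sum of independent games is the XOR of the component values.
Combined value = 8 ⊕ 6 = 14.

14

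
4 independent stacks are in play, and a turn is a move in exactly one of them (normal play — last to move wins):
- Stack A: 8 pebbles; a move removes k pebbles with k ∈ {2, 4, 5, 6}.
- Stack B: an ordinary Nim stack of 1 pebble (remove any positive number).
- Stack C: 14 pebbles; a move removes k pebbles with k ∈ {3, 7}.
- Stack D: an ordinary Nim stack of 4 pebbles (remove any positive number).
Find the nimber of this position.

Grundy values for stack A (subtraction set {2, 4, 5, 6}):
g(0) = mex{} = 0
g(1) = mex{} = 0
g(2) = mex{0} = 1
g(3) = mex{0} = 1
g(4) = mex{0,1} = 2
g(5) = mex{0,1} = 2
g(6) = mex{0,1,2} = 3
g(7) = mex{0,1,2} = 3
g(8) = mex{1,2,3} = 0
So g(8) = 0.
Stack B is a plain Nim stack of size 1, so its Grundy value is 1.
Grundy values for stack C (subtraction set {3, 7}):
g(0) = mex{} = 0
g(1) = mex{} = 0
g(2) = mex{} = 0
g(3) = mex{0} = 1
g(4) = mex{0} = 1
g(5) = mex{0} = 1
g(6) = mex{1} = 0
g(7) = mex{0,1} = 2
g(8) = mex{0,1} = 2
g(9) = mex{0} = 1
g(10) = mex{1,2} = 0
g(11) = mex{1,2} = 0
g(12) = mex{1} = 0
g(13) = mex{0} = 1
g(14) = mex{0,2} = 1
So g(14) = 1.
Stack D is a plain Nim stack of size 4, so its Grundy value is 4.
By the Sprague-Grundy theorem, the Grundy value of a sum of independent games is the XOR of the component values.
Combined value = 0 ⊕ 1 ⊕ 1 ⊕ 4 = 4.

4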